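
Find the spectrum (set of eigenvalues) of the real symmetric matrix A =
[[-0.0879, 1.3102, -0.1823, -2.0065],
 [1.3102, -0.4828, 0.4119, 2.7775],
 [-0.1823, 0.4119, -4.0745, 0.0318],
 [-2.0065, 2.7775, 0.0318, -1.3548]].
sigma(A) ≈ {-5, -4, 1, 2}

A is real symmetric, so its spectrum consists of real eigenvalues. Expanding the characteristic polynomial of the displayed matrix gives
  det(λ I - A) = p(λ) = λ^4 + (6)λ^3 + (-5)λ^2 + (-42)λ + (40).
Solving p(λ) = 0 yields eigenvalues ≈ -5, -4, 1, 2. (A is shown rounded to 4 decimals, so these recover the underlying integer eigenvalues to within that precision.)
Verification: the trace of A = -6 equals the sum of eigenvalues -6, and det(A) ≈ 40.0002 matches the eigenvalue product 40.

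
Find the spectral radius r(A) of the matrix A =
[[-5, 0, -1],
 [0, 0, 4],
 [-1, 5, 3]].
r(A) ≈ 6.2756

The eigenvalues of A are the roots of its characteristic polynomial. With M = A (coefficients from the trace, the sum of principal 2x2 minors, and det A):
  p(λ) = det(λ I - M) = λ^3 + 2λ^2 - 36λ - 100.
No integer candidate from the rational root theorem (±divisors of 100) is a root, so the roots are irrational. The cubic discriminant is Δ = 54608 > 0, so there are three distinct real roots. p(-6) = -28 and p(-5) = 5 have opposite signs, so a root lies in (-6, -5); Newton's method refines it to λ ≈ -5.2272. p(-4) = 12 and p(-3) = -1 have opposite signs, so a root lies in (-4, -3); Newton's method refines it to λ ≈ -3.0484. p(6) = -28 and p(7) = 89 have opposite signs, so a root lies in (6, 7); Newton's method refines it to λ ≈ 6.2756. Check (Vieta): the three roots sum to -2, matching tr M = -2.
Thus the eigenvalues (to 4 decimals) are -5.2272 (modulus 5.2272); -3.0484 (modulus 3.0484); 6.2756 (modulus 6.2756). The spectral radius is the largest modulus: r(A) ≈ 6.2756. (Cross-check: r(A) ≤ ||A||_2 ≈ 6.3879; equality holds whenever A is normal, though it can also hold for some non-normal A.)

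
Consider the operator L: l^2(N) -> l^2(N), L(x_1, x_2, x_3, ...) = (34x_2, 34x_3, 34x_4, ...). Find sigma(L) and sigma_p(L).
sigma(L) = closed disk {z in C : |z| ≤ 34}; sigma_p(L) = open disk {z in C : |z| < 34}

Note L = 34·V where V is the unit left shift (V x)_k = x_{k+1}; so sigma(L) = 34·sigma(V) and ||L|| = 34||V||. ||L x||^2 = 1156sum_{k≥2} |x_k|^2 ≤ 1156||x||^2, with equality on {x : x_1 = 0}, so ||L|| = 34. For any lambda with |lambda| < 34, set r = lambda/34 (|r| < 1); the vector x = (1, r, r^2, ...) is in l^2 and satisfies L x = 34(r, r^2, ...) = lambda x, so lambda is an eigenvalue. On the boundary |lambda| = 34 the geometric series diverges, so no l^2 eigenvector exists, but these lambda lie in the approximate point spectrum. Hence sigma(L) is the closed disk of radius 34 and sigma_p(L) is the open disk.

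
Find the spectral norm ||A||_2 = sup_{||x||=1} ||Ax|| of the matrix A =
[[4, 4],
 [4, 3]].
||A||_2 = sqrt((57 + sqrt(3185))/2) ≈ 7.5311 (= sqrt(largest eigenvalue of A^T A))

||A||_2 = sigma_max(A) = sqrt(lambda_max(A^T A)). Form the symmetric matrix M = A^T A =
[[32, 28],
 [28, 25]].
Its characteristic polynomial (trace, determinant of M give the coefficients) is
  p(λ) = det(λ I - M) = λ^2 - 57λ + 16.
For λ^2 - 57λ + 16 the discriminant is 3185. It is nonnegative but not a perfect square, so the roots are real and irrational: λ = (57 ± sqrt(3185))/2 ≈ 56.7179, 0.2821.
So the eigenvalues of A^T A are ≈ 0.2821, 56.7179 (all ≥ 0, as they must be for A^T A). The largest is λ_max = (57 + sqrt(3185))/2 ≈ 56.7179, hence ||A||_2 = sqrt(λ_max) = sqrt((57 + sqrt(3185))/2) ≈ 7.5311.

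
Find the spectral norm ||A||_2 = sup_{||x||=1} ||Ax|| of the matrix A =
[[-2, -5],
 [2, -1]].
||A||_2 = sqrt((34 + sqrt(580))/2) ≈ 5.389 (= sqrt(largest eigenvalue of A^T A))

||A||_2 = sigma_max(A) = sqrt(lambda_max(A^T A)). Form the symmetric matrix M = A^T A =
[[8, 8],
 [8, 26]].
Its characteristic polynomial (trace, determinant of M give the coefficients) is
  p(λ) = det(λ I - M) = λ^2 - 34λ + 144.
For λ^2 - 34λ + 144 the discriminant is 580. It is nonnegative but not a perfect square, so the roots are real and irrational: λ = (34 ± sqrt(580))/2 ≈ 29.0416, 4.9584.
So the eigenvalues of A^T A are ≈ 4.9584, 29.0416 (all ≥ 0, as they must be for A^T A). The largest is λ_max = (34 + sqrt(580))/2 ≈ 29.0416, hence ||A||_2 = sqrt(λ_max) = sqrt((34 + sqrt(580))/2) ≈ 5.389.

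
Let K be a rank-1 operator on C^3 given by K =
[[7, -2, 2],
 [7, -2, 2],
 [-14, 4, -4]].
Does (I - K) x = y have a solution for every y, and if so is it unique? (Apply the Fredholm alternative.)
(I - K) is singular (det(I - K) = 0, i.e. 1 ∈ sigma(K)). (I - K) x = y is solvable iff y ⊥ ker((I - K)^*) = span{(7, -2, 2)}, i.e. iff 7y_1 - 2y_2 + 2y_3 = 0. When solvable, the solutions are x = y + c·(1, 1, -2), c arbitrary (ker(I - K) = span{(1, 1, -2)}, dimension 1).

K has rank 1, so it is an outer product K = u v^T: every row of K is a multiple of one row vector. Reading off the entries, u = (1, 1, -2) and v = (7, -2, 2) (row i of K equals u_i·v^T). A rank-one matrix u v^T satisfies K u = u (v·u) and kills the (2)-dimensional subspace v^⊥, so its characteristic polynomial is lambda^2 (lambda - v·u) with v·u = tr K = 1. Hence the eigenvalues of I - K are 1 (multiplicity 2) and 1 - (1) = 0, so det(I - K) = 0. (Direct check: I - K =
[[-6, 2, -2],
 [-7, 3, -2],
 [14, -4, 5]]
has determinant 0.) So 1 is an eigenvalue of K and (I - K) is not invertible. The finite-dimensional Fredholm alternative says: either (I - K) is invertible, or ker(I - K) ≠ {0} and then range(I - K) = ker((I - K)^*)^⊥, with dim ker(I - K) = dim ker((I - K)^*). We are in the second case, so we need both kernels. Kernel of I - K: (I - K) u = u - u (v·u) = u - u = 0, so ker(I - K) = span{u} = span{(1, 1, -2)} (it is exactly 1-dimensional because rank(I - K) = 2). Kernel of the adjoint: K is real, so (I - K)^* = I - K^T = I - v u^T, and (I - v u^T) v = v - v (u·v) = 0; hence ker((I - K)^*) = span{v} = span{(7, -2, 2)}. Therefore (I - K) x = y is solvable iff <y, v> = 0, i.e. iff 7y_1 - 2y_2 + 2y_3 = 0. When this holds, K y = u (v·y) = 0, so (I - K) y = y and x = y is a particular solution; the full solution set is the line x = y + c·u = y + c·(1, 1, -2), c ∈ C.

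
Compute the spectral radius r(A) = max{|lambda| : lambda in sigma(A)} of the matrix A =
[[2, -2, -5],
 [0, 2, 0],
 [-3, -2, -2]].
r(A) = sqrt(76)/2 ≈ 4.3589

The eigenvalues of A are the roots of its characteristic polynomial. With M = A (coefficients from the trace, the sum of principal 2x2 minors, and det A):
  p(λ) = det(λ I - M) = λ^3 - 2λ^2 - 19λ + 38.
By the rational root theorem any rational root is an integer divisor of 38. Testing λ = 2: p(2) = 8 - 8 - 38 + 38 = 0, so λ = 2 is a root. Dividing out (λ - 2) leaves p(λ) = (λ - 2)(λ^2 - 19). For λ^2 - 19 the discriminant is 76. It is nonnegative but not a perfect square, so the roots are real and irrational: λ = ± sqrt(76)/2 ≈ 4.3589, -4.3589.
Thus the eigenvalues (to 4 decimals) are 4.3589 (modulus 4.3589); -4.3589 (modulus 4.3589); 2 (modulus 2). The spectral radius is the largest modulus: r(A) = sqrt(76)/2 ≈ 4.3589. (Cross-check: r(A) ≤ ||A||_2 ≈ 6.0945; equality holds whenever A is normal, though it can also hold for some non-normal A.)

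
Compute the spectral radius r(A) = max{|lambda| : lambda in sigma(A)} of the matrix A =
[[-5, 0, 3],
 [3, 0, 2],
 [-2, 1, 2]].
r(A) ≈ 2.7643

The eigenvalues of A are the roots of its characteristic polynomial. With M = A (coefficients from the trace, the sum of principal 2x2 minors, and det A):
  p(λ) = det(λ I - M) = λ^3 + 3λ^2 - 6λ - 19.
No integer candidate from the rational root theorem (±divisors of 19) is a root, so the roots are irrational. The cubic discriminant is Δ = -351 < 0, so there is one real root and a complex-conjugate pair. p(2) = -11 and p(3) = 17 have opposite signs, so a root lies in (2, 3); Newton's method refines it to λ ≈ 2.4864. Dividing out (λ - (2.4864)) leaves approximately λ^2 + 5.4864λ + 7.6415. For λ^2 + 5.4864λ + 7.6415 the discriminant is -0.4653. It is negative, so the remaining roots are the complex-conjugate pair λ ≈ -2.7432 ± 0.3411i. Their product equals the constant term, so |λ|^2 ≈ 7.6415 and |λ| ≈ 2.7643.
Thus the eigenvalues (to 4 decimals) are 2.4864 (modulus 2.4864); -2.7432 ± 0.3411i (modulus 2.7643). The spectral radius is the largest modulus: r(A) ≈ 2.7643. (Cross-check: r(A) ≤ ||A||_2 ≈ 6.6614; equality holds whenever A is normal, though it can also hold for some non-normal A.)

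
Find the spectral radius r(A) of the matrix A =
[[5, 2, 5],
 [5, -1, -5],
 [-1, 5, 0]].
r(A) ≈ 7.0282

The eigenvalues of A are the roots of its characteristic polynomial. With M = A (coefficients from the trace, the sum of principal 2x2 minors, and det A):
  p(λ) = det(λ I - M) = λ^3 - 4λ^2 + 15λ - 255.
No integer candidate from the rational root theorem (±divisors of 255) is a root, so the roots are irrational. The cubic discriminant is Δ = -1555455 < 0, so there is one real root and a complex-conjugate pair. p(7) = -3 and p(8) = 121 have opposite signs, so a root lies in (7, 8); Newton's method refines it to λ ≈ 7.0282. Dividing out (λ - (7.0282)) leaves approximately λ^2 + 3.0282λ + 36.2825. For λ^2 + 3.0282λ + 36.2825 the discriminant is -135.9603. It is negative, so the remaining roots are the complex-conjugate pair λ ≈ -1.5141 ± 5.8301i. Their product equals the constant term, so |λ|^2 ≈ 36.2825 and |λ| ≈ 6.0235.
Thus the eigenvalues (to 4 decimals) are 7.0282 (modulus 7.0282); -1.5141 ± 5.8301i (modulus 6.0235). The spectral radius is the largest modulus: r(A) ≈ 7.0282. (Cross-check: r(A) ≤ ||A||_2 ≈ 7.6176; equality holds whenever A is normal, though it can also hold for some non-normal A.)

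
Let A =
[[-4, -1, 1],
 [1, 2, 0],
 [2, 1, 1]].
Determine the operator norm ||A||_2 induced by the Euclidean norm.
||A||_2 ≈ 4.9613 (= sqrt(largest eigenvalue of A^T A))

||A||_2 = sigma_max(A) = sqrt(lambda_max(A^T A)). Form the symmetric matrix M = A^T A =
[[21, 8, -2],
 [8, 6, 0],
 [-2, 0, 2]].
Its characteristic polynomial (trace, sum of principal 2x2 minors, determinant of M give the coefficients) is
  p(λ) = det(λ I - M) = λ^3 - 29λ^2 + 112λ - 100.
No integer candidate from the rational root theorem (±divisors of 100) is a root, so the roots are irrational. The cubic discriminant is Δ = 750592 > 0, so there are three distinct real roots. p(1) = -16 and p(2) = 16 have opposite signs, so a root lies in (1, 2); Newton's method refines it to λ ≈ 1.3296. p(3) = 2 and p(4) = -52 have opposite signs, so a root lies in (3, 4); Newton's method refines it to λ ≈ 3.0554. p(24) = -292 and p(25) = 200 have opposite signs, so a root lies in (24, 25); Newton's method refines it to λ ≈ 24.615. Check (Vieta): the three roots sum to 29, matching tr M = 29.
So the eigenvalues of A^T A are ≈ 1.3296, 3.0554, 24.615 (all ≥ 0, as they must be for A^T A). The largest is λ_max ≈ 24.615, hence ||A||_2 = sqrt(λ_max) ≈ 4.9613.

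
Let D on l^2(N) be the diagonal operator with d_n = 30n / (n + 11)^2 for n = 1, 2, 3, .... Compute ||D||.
||D|| = 15/22 (attained at n = 11)

For D diagonal, ||D|| = sup_n |d_n|. Treat f(x) = 30x / (x + 11)^2 for real x > 0. By the quotient rule, f'(x) = 30(11 - x)/(x + 11)^3, which is positive for x < 11 and negative for x > 11. So f has a unique maximum at x = 11, and since 11 is a positive integer, the supremum over n ≥ 1 is attained at n = 11: d_11 = 30·11/(11 + 11)^2 = 30·11/484 = 15/22. Hence ||D|| = 15/22.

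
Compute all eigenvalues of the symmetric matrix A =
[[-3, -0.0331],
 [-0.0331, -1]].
sigma(A) ≈ {-3, -1}

A is real symmetric, so its spectrum consists of real eigenvalues. Expanding the characteristic polynomial of the displayed matrix gives
  det(λ I - A) = p(λ) = λ^2 + (4)λ + (3).
Solving p(λ) = 0 yields eigenvalues ≈ -3, -1. (A is shown rounded to 4 decimals, so these recover the underlying integer eigenvalues to within that precision.)
Verification: the trace of A = -4 equals the sum of eigenvalues -4, and det(A) ≈ 2.9999 matches the eigenvalue product 3.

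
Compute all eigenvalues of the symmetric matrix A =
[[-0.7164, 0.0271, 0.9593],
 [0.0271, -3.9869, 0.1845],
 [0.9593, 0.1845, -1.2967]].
sigma(A) ≈ {-4, -2, 0}

A is real symmetric, so its spectrum consists of real eigenvalues. Expanding the characteristic polynomial of the displayed matrix gives
  det(λ I - A) = p(λ) = λ^3 + (6)λ^2 + (8)λ + (0).
Solving p(λ) = 0 yields eigenvalues ≈ -4, -2, 0. (A is shown rounded to 4 decimals, so these recover the underlying integer eigenvalues to within that precision.)
Verification: the trace of A = -6 equals the sum of eigenvalues -6, and det(A) ≈ 0.0002 matches the eigenvalue product 0.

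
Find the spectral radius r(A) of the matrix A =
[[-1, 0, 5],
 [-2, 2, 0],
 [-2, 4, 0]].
r(A) ≈ 3.5044

The eigenvalues of A are the roots of its characteristic polynomial. With M = A (coefficients from the trace, the sum of principal 2x2 minors, and det A):
  p(λ) = det(λ I - M) = λ^3 - λ^2 + 8λ + 20.
No integer candidate from the rational root theorem (±divisors of 20) is a root, so the roots are irrational. The cubic discriminant is Δ = -15584 < 0, so there is one real root and a complex-conjugate pair. p(-2) = -8 and p(-1) = 10 have opposite signs, so a root lies in (-2, -1); Newton's method refines it to λ ≈ -1.6286. Dividing out (λ - (-1.6286)) leaves approximately λ^2 - 2.6286λ + 12.2808. For λ^2 - 2.6286λ + 12.2808 the discriminant is -42.2138. It is negative, so the remaining roots are the complex-conjugate pair λ ≈ 1.3143 ± 3.2486i. Their product equals the constant term, so |λ|^2 ≈ 12.2808 and |λ| ≈ 3.5044.
Thus the eigenvalues (to 4 decimals) are -1.6286 (modulus 1.6286); 1.3143 ± 3.2486i (modulus 3.5044). The spectral radius is the largest modulus: r(A) ≈ 3.5044. (Cross-check: r(A) ≤ ||A||_2 ≈ 5.4366; equality holds whenever A is normal, though it can also hold for some non-normal A.)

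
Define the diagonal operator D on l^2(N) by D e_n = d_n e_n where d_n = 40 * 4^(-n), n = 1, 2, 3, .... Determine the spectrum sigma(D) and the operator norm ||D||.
sigma(D) = {40 * 4^(-n) : n ≥ 1} ∪ {0}; ||D|| = 10

A bounded diagonal operator on l^2 with diagonal entries d_n has spectrum equal to the closure of {d_n : n ≥ 1}: every d_n is an eigenvalue (with eigenvector e_n), so {d_n} ⊂ sigma(D); the spectrum is closed, so its closure is too; and for lambda not in the closure, (D - lambda I) has bounded inverse (the diagonal entries 1/(d_n - lambda) are bounded). For our sequence d_n = 40 * 4^(-n), n = 1, 2, 3, ...:
  - {d_n} = {40 * 4^(-n) : n ≥ 1}; the only limit point is 0
  - closure = {40 * 4^(-n) : n ≥ 1} ∪ {0}
For the norm: a diagonal operator has ||D|| = sup_n |d_n|. Here d_n = 40 * 4^(-n) is positive and decreasing, so sup_n |d_n| = d_1 = 40/4 = 10. So ||D|| = 10.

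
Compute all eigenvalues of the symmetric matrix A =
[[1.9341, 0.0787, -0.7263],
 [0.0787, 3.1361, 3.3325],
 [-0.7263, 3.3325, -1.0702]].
sigma(A) ≈ {-3, 2, 5}

A is real symmetric, so its spectrum consists of real eigenvalues. Expanding the characteristic polynomial of the displayed matrix gives
  det(λ I - A) = p(λ) = λ^3 + (-4)λ^2 + (-11)λ + (30).
Solving p(λ) = 0 yields eigenvalues ≈ -3, 2, 5. (A is shown rounded to 4 decimals, so these recover the underlying integer eigenvalues to within that precision.)
Verification: the trace of A = 4 equals the sum of eigenvalues 4, and det(A) ≈ -29.9993 matches the eigenvalue product -30.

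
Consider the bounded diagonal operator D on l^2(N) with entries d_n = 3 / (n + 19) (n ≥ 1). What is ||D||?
||D|| = 3/20 (attained at n = 1)

For D diagonal, ||D|| = sup_n |d_n| = sup_n 3/(n + 19). This is positive and strictly decreasing in n, so the supremum is attained at n = 1: d_1 = 3/(1 + 19) = 3/20. Hence ||D|| = 3/20.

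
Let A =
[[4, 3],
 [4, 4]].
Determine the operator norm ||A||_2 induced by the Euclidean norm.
||A||_2 = sqrt((57 + sqrt(3185))/2) ≈ 7.5311 (= sqrt(largest eigenvalue of A^T A))

||A||_2 = sigma_max(A) = sqrt(lambda_max(A^T A)). Form the symmetric matrix M = A^T A =
[[32, 28],
 [28, 25]].
Its characteristic polynomial (trace, determinant of M give the coefficients) is
  p(λ) = det(λ I - M) = λ^2 - 57λ + 16.
For λ^2 - 57λ + 16 the discriminant is 3185. It is nonnegative but not a perfect square, so the roots are real and irrational: λ = (57 ± sqrt(3185))/2 ≈ 56.7179, 0.2821.
So the eigenvalues of A^T A are ≈ 0.2821, 56.7179 (all ≥ 0, as they must be for A^T A). The largest is λ_max = (57 + sqrt(3185))/2 ≈ 56.7179, hence ||A||_2 = sqrt(λ_max) = sqrt((57 + sqrt(3185))/2) ≈ 7.5311.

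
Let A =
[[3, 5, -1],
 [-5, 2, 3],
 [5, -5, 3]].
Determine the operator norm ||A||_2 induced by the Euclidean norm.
||A||_2 ≈ 8.8065 (= sqrt(largest eigenvalue of A^T A))

||A||_2 = sigma_max(A) = sqrt(lambda_max(A^T A)). Form the symmetric matrix M = A^T A =
[[59, -20, -3],
 [-20, 54, -14],
 [-3, -14, 19]].
Its characteristic polynomial (trace, sum of principal 2x2 minors, determinant of M give the coefficients) is
  p(λ) = det(λ I - M) = λ^3 - 132λ^2 + 4728λ - 39204.
No integer candidate from the rational root theorem (±divisors of 39204) is a root, so the roots are irrational. The cubic discriminant is Δ = 4974814800 > 0, so there are three distinct real roots. p(11) = -1837 and p(12) = 252 have opposite signs, so a root lies in (11, 12); Newton's method refines it to λ ≈ 11.8743. p(42) = 612 and p(43) = -461 have opposite signs, so a root lies in (42, 43); Newton's method refines it to λ ≈ 42.5714. p(77) = -1243 and p(78) = 1044 have opposite signs, so a root lies in (77, 78); Newton's method refines it to λ ≈ 77.5544. Check (Vieta): the three roots sum to 132, matching tr M = 132.
So the eigenvalues of A^T A are ≈ 11.8743, 42.5714, 77.5544 (all ≥ 0, as they must be for A^T A). The largest is λ_max ≈ 77.5544, hence ||A||_2 = sqrt(λ_max) ≈ 8.8065.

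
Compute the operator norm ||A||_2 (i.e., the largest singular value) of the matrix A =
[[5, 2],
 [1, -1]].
||A||_2 = sqrt((31 + sqrt(765))/2) ≈ 5.4157 (= sqrt(largest eigenvalue of A^T A))

||A||_2 = sigma_max(A) = sqrt(lambda_max(A^T A)). Form the symmetric matrix M = A^T A =
[[26, 9],
 [9, 5]].
Its characteristic polynomial (trace, determinant of M give the coefficients) is
  p(λ) = det(λ I - M) = λ^2 - 31λ + 49.
For λ^2 - 31λ + 49 the discriminant is 765. It is nonnegative but not a perfect square, so the roots are real and irrational: λ = (31 ± sqrt(765))/2 ≈ 29.3293, 1.6707.
So the eigenvalues of A^T A are ≈ 1.6707, 29.3293 (all ≥ 0, as they must be for A^T A). The largest is λ_max = (31 + sqrt(765))/2 ≈ 29.3293, hence ||A||_2 = sqrt(λ_max) = sqrt((31 + sqrt(765))/2) ≈ 5.4157.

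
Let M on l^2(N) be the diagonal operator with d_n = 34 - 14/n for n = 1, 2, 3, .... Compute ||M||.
||M|| = 34

For a diagonal operator on l^2 with entries d_n, ||M|| = sup_n |d_n|. Here d_1 = 20, d_2 = 27, ..., and d_n = 34 - 14/n increases monotonically toward 34. All terms lie in [20, 34), so |d_n| = d_n and the supremum is the limit 34, which is not attained by any individual d_n. Hence ||M|| = 34.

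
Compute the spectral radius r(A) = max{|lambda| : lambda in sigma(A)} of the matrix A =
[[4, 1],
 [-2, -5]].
r(A) = (1 + sqrt(73))/2 ≈ 4.772

The eigenvalues of A are the roots of its characteristic polynomial. With M = A (coefficients from the trace and determinant):
  p(λ) = det(λ I - M) = λ^2 + λ - 18.
For λ^2 + λ - 18 the discriminant is 73. It is nonnegative but not a perfect square, so the roots are real and irrational: λ = (-1 ± sqrt(73))/2 ≈ 3.772, -4.772.
Thus the eigenvalues (to 4 decimals) are 3.772 (modulus 3.772); -4.772 (modulus 4.772). The spectral radius is the largest modulus: r(A) = (1 + sqrt(73))/2 ≈ 4.772. (Cross-check: r(A) ≤ ||A||_2 ≈ 6.1088; equality holds whenever A is normal, though it can also hold for some non-normal A.)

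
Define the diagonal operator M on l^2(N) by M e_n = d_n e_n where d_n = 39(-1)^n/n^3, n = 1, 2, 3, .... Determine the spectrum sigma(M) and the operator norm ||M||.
sigma(M) = {39(-1)^n/n^3 : n ≥ 1} ∪ {0}; ||M|| = 39

A bounded diagonal operator on l^2 with diagonal entries d_n has spectrum equal to the closure of {d_n : n ≥ 1}: every d_n is an eigenvalue (with eigenvector e_n), so {d_n} ⊂ sigma(M); the spectrum is closed, so its closure is too; and for lambda not in the closure, (M - lambda I) has bounded inverse (the diagonal entries 1/(d_n - lambda) are bounded). For our sequence d_n = 39(-1)^n/n^3, n = 1, 2, 3, ...:
  - {d_n} = {39(-1)^n/n^3 : n ≥ 1}; the only limit point is 0
  - closure = {39(-1)^n/n^3 : n ≥ 1} ∪ {0}
For the norm: a diagonal operator has ||M|| = sup_n |d_n|. Here |d_n| = 39/n^3 is decreasing, so sup_n |d_n| = |d_1| = 39. So ||M|| = 39.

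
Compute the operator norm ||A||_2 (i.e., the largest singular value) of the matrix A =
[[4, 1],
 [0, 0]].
||A||_2 = sqrt(17) ≈ 4.1231 (= sqrt(largest eigenvalue of A^T A))

||A||_2 = sigma_max(A) = sqrt(lambda_max(A^T A)). Form the symmetric matrix M = A^T A =
[[16, 4],
 [4, 1]].
Its characteristic polynomial (trace, determinant of M give the coefficients) is
  p(λ) = det(λ I - M) = λ^2 - 17λ.
For λ^2 - 17λ the discriminant is 289. It is a perfect square (17^2), so the roots are rational: λ = (17 ± 17)/2 = 17, 0.
So the eigenvalues of A^T A are ≈ 0, 17 (all ≥ 0, as they must be for A^T A). The largest is λ_max = 17, hence ||A||_2 = sqrt(λ_max) = sqrt(17) ≈ 4.1231.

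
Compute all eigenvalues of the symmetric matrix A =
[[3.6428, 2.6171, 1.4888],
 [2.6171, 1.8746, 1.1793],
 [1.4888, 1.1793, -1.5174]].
sigma(A) ≈ {-2, 0, 6}

A is real symmetric, so its spectrum consists of real eigenvalues. Expanding the characteristic polynomial of the displayed matrix gives
  det(λ I - A) = p(λ) = λ^3 + (-4)λ^2 + (-12)λ + (0).
Solving p(λ) = 0 yields eigenvalues ≈ -2, 0, 6. (A is shown rounded to 4 decimals, so these recover the underlying integer eigenvalues to within that precision.)
Verification: the trace of A = 4 equals the sum of eigenvalues 4, and det(A) ≈ -0.0004 matches the eigenvalue product 0.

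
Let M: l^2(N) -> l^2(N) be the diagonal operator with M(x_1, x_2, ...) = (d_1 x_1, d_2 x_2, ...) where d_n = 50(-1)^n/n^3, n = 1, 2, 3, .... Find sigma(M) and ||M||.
sigma(M) = {50(-1)^n/n^3 : n ≥ 1} ∪ {0}; ||M|| = 50

A bounded diagonal operator on l^2 with diagonal entries d_n has spectrum equal to the closure of {d_n : n ≥ 1}: every d_n is an eigenvalue (with eigenvector e_n), so {d_n} ⊂ sigma(M); the spectrum is closed, so its closure is too; and for lambda not in the closure, (M - lambda I) has bounded inverse (the diagonal entries 1/(d_n - lambda) are bounded). For our sequence d_n = 50(-1)^n/n^3, n = 1, 2, 3, ...:
  - {d_n} = {50(-1)^n/n^3 : n ≥ 1}; the only limit point is 0
  - closure = {50(-1)^n/n^3 : n ≥ 1} ∪ {0}
For the norm: a diagonal operator has ||M|| = sup_n |d_n|. Here |d_n| = 50/n^3 is decreasing, so sup_n |d_n| = |d_1| = 50. So ||M|| = 50.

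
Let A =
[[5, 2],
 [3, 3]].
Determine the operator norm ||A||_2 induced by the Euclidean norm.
||A||_2 = sqrt((47 + sqrt(1885))/2) ≈ 6.7237 (= sqrt(largest eigenvalue of A^T A))

||A||_2 = sigma_max(A) = sqrt(lambda_max(A^T A)). Form the symmetric matrix M = A^T A =
[[34, 19],
 [19, 13]].
Its characteristic polynomial (trace, determinant of M give the coefficients) is
  p(λ) = det(λ I - M) = λ^2 - 47λ + 81.
For λ^2 - 47λ + 81 the discriminant is 1885. It is nonnegative but not a perfect square, so the roots are real and irrational: λ = (47 ± sqrt(1885))/2 ≈ 45.2083, 1.7917.
So the eigenvalues of A^T A are ≈ 1.7917, 45.2083 (all ≥ 0, as they must be for A^T A). The largest is λ_max = (47 + sqrt(1885))/2 ≈ 45.2083, hence ||A||_2 = sqrt(λ_max) = sqrt((47 + sqrt(1885))/2) ≈ 6.7237.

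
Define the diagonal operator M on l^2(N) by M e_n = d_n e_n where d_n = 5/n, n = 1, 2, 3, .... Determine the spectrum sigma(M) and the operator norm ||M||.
sigma(M) = {5/n : n ≥ 1} ∪ {0}; ||M|| = 5

A bounded diagonal operator on l^2 with diagonal entries d_n has spectrum equal to the closure of {d_n : n ≥ 1}: every d_n is an eigenvalue (with eigenvector e_n), so {d_n} ⊂ sigma(M); the spectrum is closed, so its closure is too; and for lambda not in the closure, (M - lambda I) has bounded inverse (the diagonal entries 1/(d_n - lambda) are bounded). For our sequence d_n = 5/n, n = 1, 2, 3, ...:
  - {d_n} = {5/n : n ≥ 1}; the only limit point is 0
  - closure = {5/n : n ≥ 1} ∪ {0}
For the norm: a diagonal operator has ||M|| = sup_n |d_n|. Here d_n = 5/n is positive and decreasing, so sup_n |d_n| = d_1 = 5. So ||M|| = 5.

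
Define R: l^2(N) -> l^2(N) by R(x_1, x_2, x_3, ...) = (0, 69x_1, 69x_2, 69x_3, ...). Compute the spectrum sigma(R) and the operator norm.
sigma(R) = closed disk {z in C : |z| ≤ 69}; ||R|| = 69

Note R = 69·U where U is the unit right shift (U x)_k = x_{k-1} (with x_0 := 0); so ||R|| = 69||U|| and sigma(R) = 69·sigma(U). ||R x||^2 = sum_{k≥1} |69x_k|^2 = 4761||x||^2, so ||R|| = 69 and sigma(R) ⊂ {|z| ≤ 69}. For any |lambda| < 69, the equation (R - lambda I) x = 0 forces x_1 = 0, then 69x_k = lambda x_{k+1} ⇒ x = 0, so R has no eigenvalues. But (R - lambda I) is not surjective for |lambda| < 69: solving (R - lambda I) x = e_1 would require x_n proportional to (lambda/69)^(-n), which is not in l^2. So every |lambda| < 69 lies in the residual spectrum. The boundary |lambda| = 69 is in the approximate point spectrum (the spectrum is closed). Hence sigma(R) is the closed disk of radius 69.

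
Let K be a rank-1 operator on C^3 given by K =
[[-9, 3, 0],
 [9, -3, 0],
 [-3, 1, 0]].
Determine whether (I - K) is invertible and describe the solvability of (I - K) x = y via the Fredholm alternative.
(I - K) is invertible (det(I - K) = 13 ≠ 0), so for every y in C^3 the equation (I - K) x = y has a unique solution.

K has rank 1, so it is an outer product K = u v^T: every row of K is a multiple of one row vector. Reading off the entries, u = (3, -3, 1) and v = (-3, 1, 0) (row i of K equals u_i·v^T). A rank-one matrix u v^T satisfies K u = u (v·u) and kills the (2)-dimensional subspace v^⊥, so its characteristic polynomial is lambda^2 (lambda - v·u) with v·u = tr K = -12. Hence the eigenvalues of I - K are 1 (multiplicity 2) and 1 - (-12) = 13, so det(I - K) = 13. (Direct check: I - K =
[[10, -3, 0],
 [-9, 4, 0],
 [3, -1, 1]]
has determinant 13.) The finite-dimensional Fredholm alternative says: either (I - K) is invertible, or ker(I - K) ≠ {0} and then range(I - K) = ker((I - K)^*)^⊥, with dim ker(I - K) = dim ker((I - K)^*). Since det(I - K) ≠ 0, 1 is not an eigenvalue of K and ker(I - K) = {0}, so we are in the first case: for every y there is a unique x = (I - K)^(-1) y. Explicitly, by the Sherman–Morrison formula, (I - u v^T)^(-1) = I + u v^T/(1 - v·u), i.e. (I - K)^(-1) = I + K/(13).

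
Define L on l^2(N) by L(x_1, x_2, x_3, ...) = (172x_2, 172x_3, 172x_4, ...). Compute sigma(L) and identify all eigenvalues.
sigma(L) = closed disk {z in C : |z| ≤ 172}; sigma_p(L) = open disk {z in C : |z| < 172}

Note L = 172·V where V is the unit left shift (V x)_k = x_{k+1}; so sigma(L) = 172·sigma(V) and ||L|| = 172||V||. ||L x||^2 = 29584sum_{k≥2} |x_k|^2 ≤ 29584||x||^2, with equality on {x : x_1 = 0}, so ||L|| = 172. For any lambda with |lambda| < 172, set r = lambda/172 (|r| < 1); the vector x = (1, r, r^2, ...) is in l^2 and satisfies L x = 172(r, r^2, ...) = lambda x, so lambda is an eigenvalue. On the boundary |lambda| = 172 the geometric series diverges, so no l^2 eigenvector exists, but these lambda lie in the approximate point spectrum. Hence sigma(L) is the closed disk of radius 172 and sigma_p(L) is the open disk.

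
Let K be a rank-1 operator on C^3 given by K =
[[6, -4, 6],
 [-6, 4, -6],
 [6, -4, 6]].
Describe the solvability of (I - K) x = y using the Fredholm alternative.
(I - K) is invertible (det(I - K) = -15 ≠ 0), so for every y in C^3 the equation (I - K) x = y has a unique solution.

K has rank 1, so it is an outer product K = u v^T: every row of K is a multiple of one row vector. Reading off the entries, u = (2, -2, 2) and v = (3, -2, 3) (row i of K equals u_i·v^T). A rank-one matrix u v^T satisfies K u = u (v·u) and kills the (2)-dimensional subspace v^⊥, so its characteristic polynomial is lambda^2 (lambda - v·u) with v·u = tr K = 16. Hence the eigenvalues of I - K are 1 (multiplicity 2) and 1 - (16) = -15, so det(I - K) = -15. (Direct check: I - K =
[[-5, 4, -6],
 [6, -3, 6],
 [-6, 4, -5]]
has determinant -15.) The finite-dimensional Fredholm alternative says: either (I - K) is invertible, or ker(I - K) ≠ {0} and then range(I - K) = ker((I - K)^*)^⊥, with dim ker(I - K) = dim ker((I - K)^*). Since det(I - K) ≠ 0, 1 is not an eigenvalue of K and ker(I - K) = {0}, so we are in the first case: for every y there is a unique x = (I - K)^(-1) y. Explicitly, by the Sherman–Morrison formula, (I - u v^T)^(-1) = I + u v^T/(1 - v·u), i.e. (I - K)^(-1) = I + K/(-15).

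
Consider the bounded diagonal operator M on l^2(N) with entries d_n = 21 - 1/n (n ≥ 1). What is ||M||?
||M|| = 21

For a diagonal operator on l^2 with entries d_n, ||M|| = sup_n |d_n|. Here d_1 = 20, d_2 = 41/2, ..., and d_n = 21 - 1/n increases monotonically toward 21. All terms lie in [20, 21), so |d_n| = d_n and the supremum is the limit 21, which is not attained by any individual d_n. Hence ||M|| = 21.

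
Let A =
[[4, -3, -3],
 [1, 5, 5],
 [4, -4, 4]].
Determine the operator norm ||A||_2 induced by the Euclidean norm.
||A||_2 ≈ 8.4724 (= sqrt(largest eigenvalue of A^T A))

||A||_2 = sigma_max(A) = sqrt(lambda_max(A^T A)). Form the symmetric matrix M = A^T A =
[[33, -23, 9],
 [-23, 50, 18],
 [9, 18, 50]].
Its characteristic polynomial (trace, sum of principal 2x2 minors, determinant of M give the coefficients) is
  p(λ) = det(λ I - M) = λ^3 - 133λ^2 + 4866λ - 33856.
No integer candidate from the rational root theorem (±divisors of 33856) is a root, so the roots are irrational. The cubic discriminant is Δ = 2815389764 > 0, so there are three distinct real roots. p(9) = -106 and p(10) = 2504 have opposite signs, so a root lies in (9, 10); Newton's method refines it to λ ≈ 9.0391. p(52) = 152 and p(53) = -678 have opposite signs, so a root lies in (52, 53); Newton's method refines it to λ ≈ 52.1789. p(71) = -912 and p(72) = 272 have opposite signs, so a root lies in (71, 72); Newton's method refines it to λ ≈ 71.782. Check (Vieta): the three roots sum to 133, matching tr M = 133.
So the eigenvalues of A^T A are ≈ 9.0391, 52.1789, 71.782 (all ≥ 0, as they must be for A^T A). The largest is λ_max ≈ 71.782, hence ||A||_2 = sqrt(λ_max) ≈ 8.4724.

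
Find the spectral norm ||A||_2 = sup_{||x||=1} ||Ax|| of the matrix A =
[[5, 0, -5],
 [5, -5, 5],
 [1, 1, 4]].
||A||_2 ≈ 9.0564 (= sqrt(largest eigenvalue of A^T A))

||A||_2 = sigma_max(A) = sqrt(lambda_max(A^T A)). Form the symmetric matrix M = A^T A =
[[51, -24, 4],
 [-24, 26, -21],
 [4, -21, 66]].
Its characteristic polynomial (trace, sum of principal 2x2 minors, determinant of M give the coefficients) is
  p(λ) = det(λ I - M) = λ^3 - 143λ^2 + 5375λ - 30625.
No integer candidate from the rational root theorem (±divisors of 30625) is a root, so the roots are irrational. The cubic discriminant is Δ = 9802080000 > 0, so there are three distinct real roots. p(6) = -3307 and p(7) = 336 have opposite signs, so a root lies in (6, 7); Newton's method refines it to λ ≈ 6.9049. p(54) = 101 and p(55) = -1200 have opposite signs, so a root lies in (54, 55); Newton's method refines it to λ ≈ 54.0765. p(82) = -39 and p(83) = 2160 have opposite signs, so a root lies in (82, 83); Newton's method refines it to λ ≈ 82.0186. Check (Vieta): the three roots sum to 143, matching tr M = 143.
So the eigenvalues of A^T A are ≈ 6.9049, 54.0765, 82.0186 (all ≥ 0, as they must be for A^T A). The largest is λ_max ≈ 82.0186, hence ||A||_2 = sqrt(λ_max) ≈ 9.0564.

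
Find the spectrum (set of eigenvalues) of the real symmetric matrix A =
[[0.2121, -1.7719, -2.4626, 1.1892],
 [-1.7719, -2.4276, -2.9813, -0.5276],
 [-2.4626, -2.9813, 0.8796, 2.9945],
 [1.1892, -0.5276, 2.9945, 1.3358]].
sigma(A) ≈ {-6, -1, 2, 5}

A is real symmetric, so its spectrum consists of real eigenvalues. Expanding the characteristic polynomial of the displayed matrix gives
  det(λ I - A) = p(λ) = λ^4 + (0)λ^3 + (-33)λ^2 + (27.9974)λ + (60.0034).
Solving p(λ) = 0 yields eigenvalues ≈ -6, -1, 2, 5. (A is shown rounded to 4 decimals, so these recover the underlying integer eigenvalues to within that precision.)
Verification: the trace of A = 0 equals the sum of eigenvalues 0, and det(A) ≈ 60.0034 matches the eigenvalue product 60.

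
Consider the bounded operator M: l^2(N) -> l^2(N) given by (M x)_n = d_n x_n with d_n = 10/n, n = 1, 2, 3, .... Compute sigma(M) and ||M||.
sigma(M) = {10/n : n ≥ 1} ∪ {0}; ||M|| = 10

A bounded diagonal operator on l^2 with diagonal entries d_n has spectrum equal to the closure of {d_n : n ≥ 1}: every d_n is an eigenvalue (with eigenvector e_n), so {d_n} ⊂ sigma(M); the spectrum is closed, so its closure is too; and for lambda not in the closure, (M - lambda I) has bounded inverse (the diagonal entries 1/(d_n - lambda) are bounded). For our sequence d_n = 10/n, n = 1, 2, 3, ...:
  - {d_n} = {10/n : n ≥ 1}; the only limit point is 0
  - closure = {10/n : n ≥ 1} ∪ {0}
For the norm: a diagonal operator has ||M|| = sup_n |d_n|. Here d_n = 10/n is positive and decreasing, so sup_n |d_n| = d_1 = 10. So ||M|| = 10.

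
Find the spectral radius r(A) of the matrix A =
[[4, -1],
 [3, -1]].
r(A) = (3 + sqrt(13))/2 ≈ 3.3028

The eigenvalues of A are the roots of its characteristic polynomial. With M = A (coefficients from the trace and determinant):
  p(λ) = det(λ I - M) = λ^2 - 3λ - 1.
For λ^2 - 3λ - 1 the discriminant is 13. It is nonnegative but not a perfect square, so the roots are real and irrational: λ = (3 ± sqrt(13))/2 ≈ 3.3028, -0.3028.
Thus the eigenvalues (to 4 decimals) are 3.3028 (modulus 3.3028); -0.3028 (modulus 0.3028). The spectral radius is the largest modulus: r(A) = (3 + sqrt(13))/2 ≈ 3.3028. (Cross-check: r(A) ≤ ||A||_2 ≈ 5.1926; equality holds whenever A is normal, though it can also hold for some non-normal A.)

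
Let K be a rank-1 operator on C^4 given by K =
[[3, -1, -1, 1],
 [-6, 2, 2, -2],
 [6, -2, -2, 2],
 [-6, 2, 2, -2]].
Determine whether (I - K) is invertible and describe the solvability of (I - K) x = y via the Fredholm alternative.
(I - K) is singular (det(I - K) = 0, i.e. 1 ∈ sigma(K)). (I - K) x = y is solvable iff y ⊥ ker((I - K)^*) = span{(3, -1, -1, 1)}, i.e. iff 3y_1 - y_2 - y_3 + y_4 = 0. When solvable, the solutions are x = y + c·(1, -2, 2, -2), c arbitrary (ker(I - K) = span{(1, -2, 2, -2)}, dimension 1).

K has rank 1, so it is an outer product K = u v^T: every row of K is a multiple of one row vector. Reading off the entries, u = (1, -2, 2, -2) and v = (3, -1, -1, 1) (row i of K equals u_i·v^T). A rank-one matrix u v^T satisfies K u = u (v·u) and kills the (3)-dimensional subspace v^⊥, so its characteristic polynomial is lambda^3 (lambda - v·u) with v·u = tr K = 1. Hence the eigenvalues of I - K are 1 (multiplicity 3) and 1 - (1) = 0, so det(I - K) = 0. (Direct check: I - K =
[[-2, 1, 1, -1],
 [6, -1, -2, 2],
 [-6, 2, 3, -2],
 [6, -2, -2, 3]]
has determinant 0.) So 1 is an eigenvalue of K and (I - K) is not invertible. The finite-dimensional Fredholm alternative says: either (I - K) is invertible, or ker(I - K) ≠ {0} and then range(I - K) = ker((I - K)^*)^⊥, with dim ker(I - K) = dim ker((I - K)^*). We are in the second case, so we need both kernels. Kernel of I - K: (I - K) u = u - u (v·u) = u - u = 0, so ker(I - K) = span{u} = span{(1, -2, 2, -2)} (it is exactly 1-dimensional because rank(I - K) = 3). Kernel of the adjoint: K is real, so (I - K)^* = I - K^T = I - v u^T, and (I - v u^T) v = v - v (u·v) = 0; hence ker((I - K)^*) = span{v} = span{(3, -1, -1, 1)}. Therefore (I - K) x = y is solvable iff <y, v> = 0, i.e. iff 3y_1 - y_2 - y_3 + y_4 = 0. When this holds, K y = u (v·y) = 0, so (I - K) y = y and x = y is a particular solution; the full solution set is the line x = y + c·u = y + c·(1, -2, 2, -2), c ∈ C.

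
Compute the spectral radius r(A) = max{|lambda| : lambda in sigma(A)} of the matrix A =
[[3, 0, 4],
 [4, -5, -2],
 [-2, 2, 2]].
r(A) ≈ 3.7362

The eigenvalues of A are the roots of its characteristic polynomial. With M = A (coefficients from the trace, the sum of principal 2x2 minors, and det A):
  p(λ) = det(λ I - M) = λ^3 - 7λ + 26.
No integer candidate from the rational root theorem (±divisors of 26) is a root, so the roots are irrational. The cubic discriminant is Δ = -16880 < 0, so there is one real root and a complex-conjugate pair. p(-4) = -10 and p(-3) = 20 have opposite signs, so a root lies in (-4, -3); Newton's method refines it to λ ≈ -3.7362. Dividing out (λ - (-3.7362)) leaves approximately λ^2 - 3.7362λ + 6.959. For λ^2 - 3.7362λ + 6.959 the discriminant is -13.877. It is negative, so the remaining roots are the complex-conjugate pair λ ≈ 1.8681 ± 1.8626i. Their product equals the constant term, so |λ|^2 ≈ 6.959 and |λ| ≈ 2.638.
Thus the eigenvalues (to 4 decimals) are -3.7362 (modulus 3.7362); 1.8681 ± 1.8626i (modulus 2.638). The spectral radius is the largest modulus: r(A) ≈ 3.7362. (Cross-check: r(A) ≤ ||A||_2 ≈ 7.4988; equality holds whenever A is normal, though it can also hold for some non-normal A.)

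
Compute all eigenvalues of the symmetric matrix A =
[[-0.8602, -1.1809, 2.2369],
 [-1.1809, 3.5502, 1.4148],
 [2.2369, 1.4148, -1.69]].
sigma(A) ≈ {-4, 1, 4}

A is real symmetric, so its spectrum consists of real eigenvalues. Expanding the characteristic polynomial of the displayed matrix gives
  det(λ I - A) = p(λ) = λ^3 + (-1)λ^2 + (-16)λ + (16).
Solving p(λ) = 0 yields eigenvalues ≈ -4, 1, 4. (A is shown rounded to 4 decimals, so these recover the underlying integer eigenvalues to within that precision.)
Verification: the trace of A = 1 equals the sum of eigenvalues 1, and det(A) ≈ -15.9991 matches the eigenvalue product -16.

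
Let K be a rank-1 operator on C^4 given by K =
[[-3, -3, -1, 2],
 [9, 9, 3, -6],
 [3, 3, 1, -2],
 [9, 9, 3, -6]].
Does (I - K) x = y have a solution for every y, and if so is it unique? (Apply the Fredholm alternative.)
(I - K) is singular (det(I - K) = 0, i.e. 1 ∈ sigma(K)). (I - K) x = y is solvable iff y ⊥ ker((I - K)^*) = span{(-3, -3, -1, 2)}, i.e. iff -3y_1 - 3y_2 - y_3 + 2y_4 = 0. When solvable, the solutions are x = y + c·(1, -3, -1, -3), c arbitrary (ker(I - K) = span{(1, -3, -1, -3)}, dimension 1).

K has rank 1, so it is an outer product K = u v^T: every row of K is a multiple of one row vector. Reading off the entries, u = (1, -3, -1, -3) and v = (-3, -3, -1, 2) (row i of K equals u_i·v^T). A rank-one matrix u v^T satisfies K u = u (v·u) and kills the (3)-dimensional subspace v^⊥, so its characteristic polynomial is lambda^3 (lambda - v·u) with v·u = tr K = 1. Hence the eigenvalues of I - K are 1 (multiplicity 3) and 1 - (1) = 0, so det(I - K) = 0. (Direct check: I - K =
[[4, 3, 1, -2],
 [-9, -8, -3, 6],
 [-3, -3, 0, 2],
 [-9, -9, -3, 7]]
has determinant 0.) So 1 is an eigenvalue of K and (I - K) is not invertible. The finite-dimensional Fredholm alternative says: either (I - K) is invertible, or ker(I - K) ≠ {0} and then range(I - K) = ker((I - K)^*)^⊥, with dim ker(I - K) = dim ker((I - K)^*). We are in the second case, so we need both kernels. Kernel of I - K: (I - K) u = u - u (v·u) = u - u = 0, so ker(I - K) = span{u} = span{(1, -3, -1, -3)} (it is exactly 1-dimensional because rank(I - K) = 3). Kernel of the adjoint: K is real, so (I - K)^* = I - K^T = I - v u^T, and (I - v u^T) v = v - v (u·v) = 0; hence ker((I - K)^*) = span{v} = span{(-3, -3, -1, 2)}. Therefore (I - K) x = y is solvable iff <y, v> = 0, i.e. iff -3y_1 - 3y_2 - y_3 + 2y_4 = 0. When this holds, K y = u (v·y) = 0, so (I - K) y = y and x = y is a particular solution; the full solution set is the line x = y + c·u = y + c·(1, -3, -1, -3), c ∈ C.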